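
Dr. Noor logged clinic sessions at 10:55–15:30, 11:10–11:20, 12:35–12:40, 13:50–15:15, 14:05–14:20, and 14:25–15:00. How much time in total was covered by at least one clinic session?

4 h 35 min

Merged: 10:55–15:30.
Length: 4 h 35 min.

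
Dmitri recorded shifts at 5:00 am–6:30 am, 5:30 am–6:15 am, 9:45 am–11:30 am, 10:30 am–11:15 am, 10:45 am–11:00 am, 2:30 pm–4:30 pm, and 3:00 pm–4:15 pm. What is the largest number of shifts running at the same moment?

Walk the sorted start/end points keeping a running depth.
The depth first hits 3 at 10:45 am.

3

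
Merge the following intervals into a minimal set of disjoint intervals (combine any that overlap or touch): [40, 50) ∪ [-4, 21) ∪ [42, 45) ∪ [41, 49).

Sort by start: [-4, 21), [40, 50), [41, 49), [42, 45).
[40, 50) is disjoint → start new block.
[41, 49) overlaps/touches [40, 50) → extend to [40, 50).
[42, 45) overlaps/touches [40, 50) → extend to [40, 50).

[-4, 21) ∪ [40, 50)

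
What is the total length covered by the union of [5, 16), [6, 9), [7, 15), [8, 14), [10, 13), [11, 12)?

11

Merged: [5, 16).
Length: 11.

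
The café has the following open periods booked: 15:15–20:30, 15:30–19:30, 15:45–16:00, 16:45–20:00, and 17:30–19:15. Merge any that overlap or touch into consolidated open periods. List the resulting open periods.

15:30–19:30 overlaps/touches 15:15–20:30 → extend to 15:15–20:30.
15:45–16:00 overlaps/touches 15:15–20:30 → extend to 15:15–20:30.
16:45–20:00 overlaps/touches 15:15–20:30 → extend to 15:15–20:30.
17:30–19:15 overlaps/touches 15:15–20:30 → extend to 15:15–20:30.

15:15–20:30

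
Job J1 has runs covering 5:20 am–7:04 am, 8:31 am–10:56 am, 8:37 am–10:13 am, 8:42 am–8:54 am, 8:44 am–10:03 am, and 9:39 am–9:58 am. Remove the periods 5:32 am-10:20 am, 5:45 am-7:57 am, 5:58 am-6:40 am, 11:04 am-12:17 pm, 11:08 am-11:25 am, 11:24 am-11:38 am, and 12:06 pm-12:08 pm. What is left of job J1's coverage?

A, merged: 5:20 am–7:04 am, 8:31 am–10:56 am.
B, merged: 5:32 am–10:20 am, 11:04 am–12:17 pm.
5:20 am–7:04 am \ B = 5:20 am–5:32 am.
8:31 am–10:56 am \ B = 10:20 am–10:56 am.

5:20 am–5:32 am, 10:20 am–10:56 am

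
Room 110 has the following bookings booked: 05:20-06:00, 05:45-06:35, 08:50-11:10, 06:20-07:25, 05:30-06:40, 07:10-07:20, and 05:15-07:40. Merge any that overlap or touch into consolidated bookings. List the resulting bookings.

05:15–07:40, 08:50–11:10

Sort by start: 05:15–07:40, 05:20–06:00, 05:30–06:40, 05:45–06:35, 06:20–07:25, 07:10–07:20, 08:50–11:10.
05:20–06:00 overlaps/touches 05:15–07:40 → extend to 05:15–07:40.
05:30–06:40 overlaps/touches 05:15–07:40 → extend to 05:15–07:40.
05:45–06:35 overlaps/touches 05:15–07:40 → extend to 05:15–07:40.
06:20–07:25 overlaps/touches 05:15–07:40 → extend to 05:15–07:40.
07:10–07:20 overlaps/touches 05:15–07:40 → extend to 05:15–07:40.
08:50–11:10 is disjoint → start new block.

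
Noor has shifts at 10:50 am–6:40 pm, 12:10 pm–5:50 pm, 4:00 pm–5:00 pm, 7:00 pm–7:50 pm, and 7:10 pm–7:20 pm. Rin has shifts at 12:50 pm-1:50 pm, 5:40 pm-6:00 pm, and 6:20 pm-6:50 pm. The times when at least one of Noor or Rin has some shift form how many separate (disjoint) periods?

2

First set merges to 10:50 am–6:40 pm, 7:00 pm–7:50 pm.
A ∪ B = 10:50 am–6:50 pm, 7:00 pm–7:50 pm.
That is 2 disjoint pieces.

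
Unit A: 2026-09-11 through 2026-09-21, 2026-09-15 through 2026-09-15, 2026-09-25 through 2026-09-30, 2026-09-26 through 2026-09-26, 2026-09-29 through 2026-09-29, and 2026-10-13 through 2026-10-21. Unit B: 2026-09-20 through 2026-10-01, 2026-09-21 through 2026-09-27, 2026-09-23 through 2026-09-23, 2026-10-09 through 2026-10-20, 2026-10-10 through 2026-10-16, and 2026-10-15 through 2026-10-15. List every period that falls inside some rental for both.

Merge the first list: 2026-09-11 through 2026-09-21, 2026-09-25 through 2026-09-30, 2026-10-13 through 2026-10-21.
Merge the second list: 2026-09-20 through 2026-10-01, 2026-10-09 through 2026-10-20.
2026-09-11 through 2026-09-21 overlaps B on 2026-09-20 through 2026-09-21.
2026-09-25 through 2026-09-30 overlaps B on 2026-09-25 through 2026-09-30.
2026-10-13 through 2026-10-21 overlaps B on 2026-10-13 through 2026-10-20.

2026-09-20 through 2026-09-21, 2026-09-25 through 2026-09-30, 2026-10-13 through 2026-10-20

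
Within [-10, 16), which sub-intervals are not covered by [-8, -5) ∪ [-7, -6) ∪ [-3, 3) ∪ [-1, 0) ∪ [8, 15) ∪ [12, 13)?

[-10, -8) ∪ [-5, -3) ∪ [3, 8) ∪ [15, 16)

The merged coverage is [-8, -5), [-3, 3), [8, 15).
Gaps within [-10, 16): [-10, -8), [-5, -3), [3, 8), [15, 16).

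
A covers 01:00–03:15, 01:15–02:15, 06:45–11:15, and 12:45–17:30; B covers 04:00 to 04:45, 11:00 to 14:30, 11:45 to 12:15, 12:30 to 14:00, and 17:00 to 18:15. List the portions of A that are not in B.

01:00–03:15, 06:45–11:00, 14:30–17:00

First set merges to 01:00–03:15, 06:45–11:15, 12:45–17:30.
Second set merges to 04:00–04:45, 11:00–14:30, 17:00–18:15.
01:00–03:15: no B overlap → unchanged.
06:45–11:15 minus B → 06:45–11:00.
12:45–17:30 minus B → 14:30–17:00.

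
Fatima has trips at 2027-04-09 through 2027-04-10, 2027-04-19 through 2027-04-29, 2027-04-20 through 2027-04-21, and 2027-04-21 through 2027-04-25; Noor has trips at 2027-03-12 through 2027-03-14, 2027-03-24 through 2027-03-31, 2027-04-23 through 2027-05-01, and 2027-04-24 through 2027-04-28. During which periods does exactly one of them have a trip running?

A, merged: 2027-04-09 through 2027-04-10, 2027-04-19 through 2027-04-29.
B, merged: 2027-03-12 through 2027-03-14, 2027-03-24 through 2027-03-31, 2027-04-23 through 2027-05-01.
A but not B: 2027-04-09 through 2027-04-10, 2027-04-19 through 2027-04-22.
B but not A: 2027-03-12 through 2027-03-14, 2027-03-24 through 2027-03-31, 2027-04-30 through 2027-05-01.
Combining gives A △ B.

2027-03-12 through 2027-03-14, 2027-03-24 through 2027-03-31, 2027-04-09 through 2027-04-10, 2027-04-19 through 2027-04-22, 2027-04-30 through 2027-05-01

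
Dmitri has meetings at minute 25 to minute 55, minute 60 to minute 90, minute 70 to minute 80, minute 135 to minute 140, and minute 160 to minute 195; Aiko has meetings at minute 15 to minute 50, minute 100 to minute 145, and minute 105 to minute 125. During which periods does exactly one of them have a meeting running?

minute 15 to minute 25, minute 50 to minute 55, minute 60 to minute 90, minute 100 to minute 135, minute 140 to minute 145, minute 160 to minute 195

A, merged: minute 25 to minute 55, minute 60 to minute 90, minute 135 to minute 140, minute 160 to minute 195.
B, merged: minute 15 to minute 50, minute 100 to minute 145.
A \ B = minute 50 to minute 55, minute 60 to minute 90, minute 160 to minute 195.
B \ A = minute 15 to minute 25, minute 100 to minute 135, minute 140 to minute 145.
Union of the two gives the symmetric difference.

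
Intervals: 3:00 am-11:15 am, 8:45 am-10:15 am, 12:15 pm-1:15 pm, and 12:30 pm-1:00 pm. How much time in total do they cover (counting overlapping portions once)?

9 h 15 min

Merged: 3:00 am–11:15 am, 12:15 pm–1:15 pm.
Lengths: 8 h 15 min + 1 h = 9 h 15 min.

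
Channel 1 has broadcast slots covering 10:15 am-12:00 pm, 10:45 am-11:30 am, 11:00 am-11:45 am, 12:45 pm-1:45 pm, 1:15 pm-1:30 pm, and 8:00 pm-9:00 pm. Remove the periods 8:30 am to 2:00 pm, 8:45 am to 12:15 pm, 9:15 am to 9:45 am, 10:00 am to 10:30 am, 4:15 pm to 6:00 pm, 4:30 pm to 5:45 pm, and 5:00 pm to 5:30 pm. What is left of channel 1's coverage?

8:00 pm–9:00 pm

Merge the first list: 10:15 am–12:00 pm, 12:45 pm–1:45 pm, 8:00 pm–9:00 pm.
Merge the second list: 8:30 am–2:00 pm, 4:15 pm–6:00 pm.
10:15 am–12:00 pm: entirely removed.
12:45 pm–1:45 pm: entirely removed.
8:00 pm–9:00 pm: nothing removed.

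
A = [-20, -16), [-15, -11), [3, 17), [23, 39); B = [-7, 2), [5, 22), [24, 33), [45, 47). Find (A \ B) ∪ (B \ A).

[-20, -16) ∪ [-15, -11) ∪ [-7, 2) ∪ [3, 5) ∪ [17, 22) ∪ [23, 24) ∪ [33, 39) ∪ [45, 47)

A \ B = [-20, -16), [-15, -11), [3, 5), [23, 24), [33, 39).
B \ A = [-7, 2), [17, 22), [45, 47).
Union of the two gives the symmetric difference.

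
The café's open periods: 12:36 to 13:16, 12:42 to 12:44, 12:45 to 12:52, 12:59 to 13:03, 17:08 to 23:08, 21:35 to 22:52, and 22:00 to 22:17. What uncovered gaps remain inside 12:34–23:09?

Covered (merged): 12:36–13:16, 17:08–23:08.
Gaps within 12:34–23:09: 12:34–12:36, 13:16–17:08, 23:08–23:09.

12:34–12:36, 13:16–17:08, 23:08–23:09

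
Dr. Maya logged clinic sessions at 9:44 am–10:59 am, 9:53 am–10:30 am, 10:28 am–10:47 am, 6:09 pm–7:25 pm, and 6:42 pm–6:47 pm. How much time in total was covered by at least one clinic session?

Merged: 9:44 am-10:59 am, 6:09 pm-7:25 pm.
Lengths: 1 h 15 min + 1 h 16 min = 2 h 31 min.

2 h 31 min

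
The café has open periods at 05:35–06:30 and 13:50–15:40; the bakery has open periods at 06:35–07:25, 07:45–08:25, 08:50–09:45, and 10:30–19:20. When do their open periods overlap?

13:50–15:40

05:35–06:30 meets no B interval.
13:50–15:40 ∩ B → 13:50–15:40.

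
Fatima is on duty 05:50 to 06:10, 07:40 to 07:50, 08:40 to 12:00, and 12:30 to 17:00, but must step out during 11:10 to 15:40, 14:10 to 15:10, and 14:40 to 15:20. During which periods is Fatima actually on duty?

B, merged: 11:10–15:40.
05:50–06:10: no B overlap → unchanged.
07:40–07:50: no B overlap → unchanged.
08:40–12:00 minus B → 08:40–11:10.
12:30–17:00 minus B → 15:40–17:00.

05:50–06:10, 07:40–07:50, 08:40–11:10, 15:40–17:00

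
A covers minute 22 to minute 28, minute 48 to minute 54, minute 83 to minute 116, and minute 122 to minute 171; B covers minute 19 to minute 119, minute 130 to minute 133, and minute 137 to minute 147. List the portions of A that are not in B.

minute 22 to minute 28 lies entirely inside B → drops out.
minute 48 to minute 54 lies entirely inside B → drops out.
minute 83 to minute 116 lies entirely inside B → drops out.
minute 122 to minute 171 with B removed leaves minute 122 to minute 130, minute 133 to minute 137, minute 147 to minute 171.

minute 122 to minute 130, minute 133 to minute 137, minute 147 to minute 171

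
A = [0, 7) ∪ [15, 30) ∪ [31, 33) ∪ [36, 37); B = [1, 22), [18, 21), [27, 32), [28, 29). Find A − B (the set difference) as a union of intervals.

B, merged: [1, 22), [27, 32).
[0, 7) minus B → [0, 1).
[15, 30) minus B → [22, 27).
[31, 33) minus B → [32, 33).
[36, 37): no B overlap → unchanged.

[0, 1) ∪ [22, 27) ∪ [32, 33) ∪ [36, 37)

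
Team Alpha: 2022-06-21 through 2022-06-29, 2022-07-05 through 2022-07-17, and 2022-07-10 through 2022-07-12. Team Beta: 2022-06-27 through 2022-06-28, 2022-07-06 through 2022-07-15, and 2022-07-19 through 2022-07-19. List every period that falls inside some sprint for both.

First set merges to 2022-06-21 through 2022-06-29, 2022-07-05 through 2022-07-17.
2022-06-21 through 2022-06-29 overlaps B on 2022-06-27 through 2022-06-28.
2022-07-05 through 2022-07-17 overlaps B on 2022-07-06 through 2022-07-15.

2022-06-27 through 2022-06-28, 2022-07-06 through 2022-07-15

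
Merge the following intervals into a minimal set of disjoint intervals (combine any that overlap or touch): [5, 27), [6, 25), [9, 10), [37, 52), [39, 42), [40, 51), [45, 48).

[5, 27) ∪ [37, 52)

[6, 25) overlaps/touches [5, 27) → extend to [5, 27).
[9, 10) overlaps/touches [5, 27) → extend to [5, 27).
[37, 52) is disjoint → start new block.
[39, 42) overlaps/touches [37, 52) → extend to [37, 52).
[40, 51) overlaps/touches [37, 52) → extend to [37, 52).
[45, 48) overlaps/touches [37, 52) → extend to [37, 52).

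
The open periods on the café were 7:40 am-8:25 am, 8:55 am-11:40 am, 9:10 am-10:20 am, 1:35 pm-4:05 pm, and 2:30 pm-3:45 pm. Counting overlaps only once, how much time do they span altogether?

6 h

Merged: 7:40 am-8:25 am, 8:55 am-11:40 am, 1:35 pm-4:05 pm.
Lengths: 45 min + 2 h 45 min + 2 h 30 min = 6 h.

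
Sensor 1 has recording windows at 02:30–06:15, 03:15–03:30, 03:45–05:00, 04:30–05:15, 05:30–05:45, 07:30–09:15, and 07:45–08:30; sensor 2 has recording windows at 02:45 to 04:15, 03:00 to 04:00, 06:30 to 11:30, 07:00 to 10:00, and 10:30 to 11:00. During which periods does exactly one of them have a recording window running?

02:30–02:45, 04:15–06:15, 06:30–07:30, 09:15–11:30

A, merged: 02:30–06:15, 07:30–09:15.
B, merged: 02:45–04:15, 06:30–11:30.
Only in the first: 02:30–02:45, 04:15–06:15.
Only in the second: 06:30–07:30, 09:15–11:30.
Together these are the periods covered by exactly one.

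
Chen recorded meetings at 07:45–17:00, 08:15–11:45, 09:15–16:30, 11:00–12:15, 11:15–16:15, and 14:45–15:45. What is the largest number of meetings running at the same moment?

5

Sweep endpoints in order; track running count of active intervals.
Peak of 5 reached at 11:15.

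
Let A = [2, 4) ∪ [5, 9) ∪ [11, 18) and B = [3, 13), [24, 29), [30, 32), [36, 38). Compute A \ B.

[2, 4) \ B = [2, 3).
[5, 9): entirely removed.
[11, 18) \ B = [13, 18).

[2, 3) ∪ [13, 18)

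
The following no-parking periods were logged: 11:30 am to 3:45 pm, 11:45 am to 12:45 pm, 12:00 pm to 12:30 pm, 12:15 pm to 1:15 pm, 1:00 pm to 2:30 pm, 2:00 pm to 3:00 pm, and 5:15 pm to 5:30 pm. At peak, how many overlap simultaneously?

At 12:15 pm, 4 of the intervals are simultaneously active.
No point has more.

4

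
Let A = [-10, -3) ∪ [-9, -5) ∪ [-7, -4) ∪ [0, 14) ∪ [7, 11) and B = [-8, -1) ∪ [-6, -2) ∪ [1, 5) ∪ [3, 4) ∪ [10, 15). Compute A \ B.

First set merges to [-10, -3), [0, 14).
Second set merges to [-8, -1), [1, 5), [10, 15).
[-10, -3) minus B → [-10, -8).
[0, 14) minus B → [0, 1), [5, 10).

[-10, -8) ∪ [0, 1) ∪ [5, 10)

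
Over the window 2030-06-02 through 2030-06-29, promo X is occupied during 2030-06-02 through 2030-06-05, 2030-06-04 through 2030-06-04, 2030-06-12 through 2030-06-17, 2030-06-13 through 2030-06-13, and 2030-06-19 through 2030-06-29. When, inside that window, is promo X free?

2030-06-06 through 2030-06-11, 2030-06-18 through 2030-06-18

Covered (merged): 2030-06-02 through 2030-06-05, 2030-06-12 through 2030-06-17, 2030-06-19 through 2030-06-29.
Uncovered inside 2030-06-02 through 2030-06-29: 2030-06-06 through 2030-06-11, 2030-06-18 through 2030-06-18.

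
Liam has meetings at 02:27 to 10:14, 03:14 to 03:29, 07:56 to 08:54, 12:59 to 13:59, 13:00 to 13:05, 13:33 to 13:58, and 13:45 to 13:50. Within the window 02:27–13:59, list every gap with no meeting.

10:14-12:59

Covered (merged): 02:27-10:14, 12:59-13:59.
Uncovered inside 02:27-13:59: 10:14-12:59.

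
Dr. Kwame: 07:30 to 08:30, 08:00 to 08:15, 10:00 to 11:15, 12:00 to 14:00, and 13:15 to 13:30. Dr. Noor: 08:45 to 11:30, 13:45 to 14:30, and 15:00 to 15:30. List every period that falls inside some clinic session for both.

10:00-11:15, 13:45-14:00

Merge the first list: 07:30-08:30, 10:00-11:15, 12:00-14:00.
07:30-08:30 falls entirely outside B.
10:00-11:15 overlaps B on 10:00-11:15.
12:00-14:00 overlaps B on 13:45-14:00.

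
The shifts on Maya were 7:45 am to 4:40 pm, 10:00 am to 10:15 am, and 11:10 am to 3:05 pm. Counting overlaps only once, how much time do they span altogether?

8 h 55 min

Merged: 7:45 am–4:40 pm.
Length: 8 h 55 min.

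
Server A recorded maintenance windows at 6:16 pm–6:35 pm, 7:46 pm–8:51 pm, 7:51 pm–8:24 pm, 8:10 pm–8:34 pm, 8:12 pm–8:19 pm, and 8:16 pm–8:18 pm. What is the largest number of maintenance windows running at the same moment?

Sweep endpoints in order; track running count of active intervals.
Peak of 5 reached at 8:16 pm.

5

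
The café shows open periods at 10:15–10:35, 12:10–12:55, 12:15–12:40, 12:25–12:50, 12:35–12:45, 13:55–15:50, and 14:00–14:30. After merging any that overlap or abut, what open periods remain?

10:15–10:35, 12:10–12:55, 13:55–15:50

12:10–12:55 is disjoint → start new block.
12:15–12:40 overlaps/touches 12:10–12:55 → extend to 12:10–12:55.
12:25–12:50 overlaps/touches 12:10–12:55 → extend to 12:10–12:55.
12:35–12:45 overlaps/touches 12:10–12:55 → extend to 12:10–12:55.
13:55–15:50 is disjoint → start new block.
14:00–14:30 overlaps/touches 13:55–15:50 → extend to 13:55–15:50.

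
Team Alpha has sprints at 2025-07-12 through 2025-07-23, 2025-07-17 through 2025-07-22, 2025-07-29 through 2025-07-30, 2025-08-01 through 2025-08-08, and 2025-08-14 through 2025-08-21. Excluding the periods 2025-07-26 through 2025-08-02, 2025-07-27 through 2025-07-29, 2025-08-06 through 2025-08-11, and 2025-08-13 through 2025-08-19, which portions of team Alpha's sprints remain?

2025-07-12 through 2025-07-23, 2025-08-03 through 2025-08-05, 2025-08-20 through 2025-08-21

First set merges to 2025-07-12 through 2025-07-23, 2025-07-29 through 2025-07-30, 2025-08-01 through 2025-08-08, 2025-08-14 through 2025-08-21.
Second set merges to 2025-07-26 through 2025-08-02, 2025-08-06 through 2025-08-11, 2025-08-13 through 2025-08-19.
2025-07-12 through 2025-07-23 is untouched.
2025-07-29 through 2025-07-30 lies entirely inside B → drops out.
2025-08-01 through 2025-08-08 with B removed leaves 2025-08-03 through 2025-08-05.
2025-08-14 through 2025-08-21 with B removed leaves 2025-08-20 through 2025-08-21.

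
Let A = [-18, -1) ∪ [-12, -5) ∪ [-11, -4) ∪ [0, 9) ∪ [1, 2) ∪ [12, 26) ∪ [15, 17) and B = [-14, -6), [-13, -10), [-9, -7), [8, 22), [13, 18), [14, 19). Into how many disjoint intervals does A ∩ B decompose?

3

A, merged: [-18, -1), [0, 9), [12, 26).
B, merged: [-14, -6), [8, 22).
A ∩ B = [-14, -6), [8, 9), [12, 22).
That is 3 disjoint pieces.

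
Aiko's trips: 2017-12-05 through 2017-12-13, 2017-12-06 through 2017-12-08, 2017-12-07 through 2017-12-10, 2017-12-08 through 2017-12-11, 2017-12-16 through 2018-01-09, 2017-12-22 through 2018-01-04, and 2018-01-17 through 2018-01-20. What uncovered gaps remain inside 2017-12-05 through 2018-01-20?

2017-12-14 through 2017-12-15, 2018-01-10 through 2018-01-16

The merged coverage is 2017-12-05 through 2017-12-13, 2017-12-16 through 2018-01-09, 2018-01-17 through 2018-01-20.
Uncovered inside 2017-12-05 through 2018-01-20: 2017-12-14 through 2017-12-15, 2018-01-10 through 2018-01-16.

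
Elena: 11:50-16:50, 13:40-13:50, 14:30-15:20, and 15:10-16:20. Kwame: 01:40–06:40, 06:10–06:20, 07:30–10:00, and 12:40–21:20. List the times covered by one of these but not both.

A, merged: 11:50–16:50.
B, merged: 01:40–06:40, 07:30–10:00, 12:40–21:20.
A but not B: 11:50–12:40.
B but not A: 01:40–06:40, 07:30–10:00, 16:50–21:20.
Combining gives A △ B.

01:40–06:40, 07:30–10:00, 11:50–12:40, 16:50–21:20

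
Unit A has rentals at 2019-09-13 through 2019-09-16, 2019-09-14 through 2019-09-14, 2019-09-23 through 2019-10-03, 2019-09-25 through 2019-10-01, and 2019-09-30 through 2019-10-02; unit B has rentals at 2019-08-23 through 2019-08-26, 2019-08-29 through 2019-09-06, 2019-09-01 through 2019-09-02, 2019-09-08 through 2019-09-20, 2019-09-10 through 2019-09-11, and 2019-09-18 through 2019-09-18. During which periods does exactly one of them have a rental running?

2019-08-23 through 2019-08-26, 2019-08-29 through 2019-09-06, 2019-09-08 through 2019-09-12, 2019-09-17 through 2019-09-20, 2019-09-23 through 2019-10-03

First set merges to 2019-09-13 through 2019-09-16, 2019-09-23 through 2019-10-03.
Second set merges to 2019-08-23 through 2019-08-26, 2019-08-29 through 2019-09-06, 2019-09-08 through 2019-09-20.
A \ B = 2019-09-23 through 2019-10-03.
B \ A = 2019-08-23 through 2019-08-26, 2019-08-29 through 2019-09-06, 2019-09-08 through 2019-09-12, 2019-09-17 through 2019-09-20.
Union of the two gives the symmetric difference.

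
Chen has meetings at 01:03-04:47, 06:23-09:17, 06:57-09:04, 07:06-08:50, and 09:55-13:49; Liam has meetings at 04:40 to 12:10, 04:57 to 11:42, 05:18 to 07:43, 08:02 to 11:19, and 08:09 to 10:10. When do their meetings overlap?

04:40-04:47, 06:23-09:17, 09:55-12:10

First set merges to 01:03-04:47, 06:23-09:17, 09:55-13:49.
Second set merges to 04:40-12:10.
01:03-04:47 overlaps B on 04:40-04:47.
06:23-09:17 overlaps B on 06:23-09:17.
09:55-13:49 overlaps B on 09:55-12:10.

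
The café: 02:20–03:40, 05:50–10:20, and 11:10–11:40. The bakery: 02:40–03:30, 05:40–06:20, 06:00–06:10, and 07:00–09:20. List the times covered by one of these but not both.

02:20–02:40, 03:30–03:40, 05:40–05:50, 06:20–07:00, 09:20–10:20, 11:10–11:40

Merge the second list: 02:40–03:30, 05:40–06:20, 07:00–09:20.
Only in the first: 02:20–02:40, 03:30–03:40, 06:20–07:00, 09:20–10:20, 11:10–11:40.
Only in the second: 05:40–05:50.
Together these are the periods covered by exactly one.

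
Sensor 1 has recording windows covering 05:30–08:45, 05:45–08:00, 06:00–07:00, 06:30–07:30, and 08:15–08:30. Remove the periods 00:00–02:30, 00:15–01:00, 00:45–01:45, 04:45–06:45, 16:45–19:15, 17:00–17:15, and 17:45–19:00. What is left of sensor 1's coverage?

A, merged: 05:30-08:45.
B, merged: 00:00-02:30, 04:45-06:45, 16:45-19:15.
05:30-08:45 with B removed leaves 06:45-08:45.

06:45-08:45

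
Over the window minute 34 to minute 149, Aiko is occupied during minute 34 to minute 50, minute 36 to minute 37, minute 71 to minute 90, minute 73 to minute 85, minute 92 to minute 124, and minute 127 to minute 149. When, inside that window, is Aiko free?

Covered (merged): minute 34 to minute 50, minute 71 to minute 90, minute 92 to minute 124, minute 127 to minute 149.
Gaps within minute 34 to minute 149: minute 50 to minute 71, minute 90 to minute 92, minute 124 to minute 127.

minute 50 to minute 71, minute 90 to minute 92, minute 124 to minute 127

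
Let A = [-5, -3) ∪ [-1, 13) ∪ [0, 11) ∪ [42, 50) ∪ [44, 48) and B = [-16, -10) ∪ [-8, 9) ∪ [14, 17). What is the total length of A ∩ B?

12

A, merged: [-5, -3), [-1, 13), [42, 50).
A ∩ B = [-5, -3), [-1, 9).
Total: 2 + 10 = 12.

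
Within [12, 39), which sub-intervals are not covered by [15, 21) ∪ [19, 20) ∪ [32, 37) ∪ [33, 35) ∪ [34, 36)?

The merged coverage is [15, 21), [32, 37).
Complement within [12, 39): [12, 15), [21, 32), [37, 39).

[12, 15) ∪ [21, 32) ∪ [37, 39)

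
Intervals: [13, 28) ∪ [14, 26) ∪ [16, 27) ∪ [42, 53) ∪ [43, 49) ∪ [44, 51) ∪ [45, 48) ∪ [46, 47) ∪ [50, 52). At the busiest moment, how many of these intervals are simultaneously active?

At 46, 5 of the intervals are simultaneously active.
No point has more.

5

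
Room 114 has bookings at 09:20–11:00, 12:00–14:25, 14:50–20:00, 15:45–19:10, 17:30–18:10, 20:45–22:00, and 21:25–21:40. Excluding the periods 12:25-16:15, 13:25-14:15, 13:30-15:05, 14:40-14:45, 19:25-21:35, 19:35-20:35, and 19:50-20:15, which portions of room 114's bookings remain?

First set merges to 09:20–11:00, 12:00–14:25, 14:50–20:00, 20:45–22:00.
Second set merges to 12:25–16:15, 19:25–21:35.
09:20–11:00 is untouched.
12:00–14:25 with B removed leaves 12:00–12:25.
14:50–20:00 with B removed leaves 16:15–19:25.
20:45–22:00 with B removed leaves 21:35–22:00.

09:20–11:00, 12:00–12:25, 16:15–19:25, 21:35–22:00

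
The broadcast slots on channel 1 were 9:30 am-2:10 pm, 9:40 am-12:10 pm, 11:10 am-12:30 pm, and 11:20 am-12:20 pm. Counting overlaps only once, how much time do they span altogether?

Merged: 9:30 am–2:10 pm.
Length: 4 h 40 min.

4 h 40 min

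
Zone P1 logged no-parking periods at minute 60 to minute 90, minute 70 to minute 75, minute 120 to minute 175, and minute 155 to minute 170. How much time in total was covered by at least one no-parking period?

Merged: minute 60 to minute 90, minute 120 to minute 175.
Lengths: 30 minutes + 55 minutes = 85 minutes.

85 minutes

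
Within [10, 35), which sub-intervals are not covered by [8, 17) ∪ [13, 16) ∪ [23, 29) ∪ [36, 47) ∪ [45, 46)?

Covered (merged): [8, 17), [23, 29), [36, 47).
Complement within [10, 35): [17, 23), [29, 35).

[17, 23) ∪ [29, 35)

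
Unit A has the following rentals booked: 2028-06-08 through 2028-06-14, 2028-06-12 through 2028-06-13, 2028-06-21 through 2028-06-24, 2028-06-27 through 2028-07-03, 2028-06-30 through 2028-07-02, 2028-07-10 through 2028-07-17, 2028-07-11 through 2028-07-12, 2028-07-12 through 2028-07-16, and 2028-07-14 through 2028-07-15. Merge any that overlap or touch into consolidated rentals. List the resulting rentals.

2028-06-12 through 2028-06-13 overlaps/touches 2028-06-08 through 2028-06-14 → extend to 2028-06-08 through 2028-06-14.
2028-06-21 through 2028-06-24 is disjoint → start new block.
2028-06-27 through 2028-07-03 is disjoint → start new block.
2028-06-30 through 2028-07-02 overlaps/touches 2028-06-27 through 2028-07-03 → extend to 2028-06-27 through 2028-07-03.
2028-07-10 through 2028-07-17 is disjoint → start new block.
2028-07-11 through 2028-07-12 overlaps/touches 2028-07-10 through 2028-07-17 → extend to 2028-07-10 through 2028-07-17.
2028-07-12 through 2028-07-16 overlaps/touches 2028-07-10 through 2028-07-17 → extend to 2028-07-10 through 2028-07-17.
2028-07-14 through 2028-07-15 overlaps/touches 2028-07-10 through 2028-07-17 → extend to 2028-07-10 through 2028-07-17.

2028-06-08 through 2028-06-14, 2028-06-21 through 2028-06-24, 2028-06-27 through 2028-07-03, 2028-07-10 through 2028-07-17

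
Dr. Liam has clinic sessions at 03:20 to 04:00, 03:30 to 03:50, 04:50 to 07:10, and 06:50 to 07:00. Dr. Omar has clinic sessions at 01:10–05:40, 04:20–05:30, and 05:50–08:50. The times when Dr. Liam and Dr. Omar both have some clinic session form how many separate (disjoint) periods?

3

First set merges to 03:20–04:00, 04:50–07:10.
Second set merges to 01:10–05:40, 05:50–08:50.
A ∩ B = 03:20–04:00, 04:50–05:40, 05:50–07:10.
That is 3 disjoint pieces.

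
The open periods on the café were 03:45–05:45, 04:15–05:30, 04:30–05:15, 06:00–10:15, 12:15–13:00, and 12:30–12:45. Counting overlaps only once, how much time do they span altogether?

7 h

Merged: 03:45–05:45, 06:00–10:15, 12:15–13:00.
Lengths: 2 h + 4 h 15 min + 45 min = 7 h.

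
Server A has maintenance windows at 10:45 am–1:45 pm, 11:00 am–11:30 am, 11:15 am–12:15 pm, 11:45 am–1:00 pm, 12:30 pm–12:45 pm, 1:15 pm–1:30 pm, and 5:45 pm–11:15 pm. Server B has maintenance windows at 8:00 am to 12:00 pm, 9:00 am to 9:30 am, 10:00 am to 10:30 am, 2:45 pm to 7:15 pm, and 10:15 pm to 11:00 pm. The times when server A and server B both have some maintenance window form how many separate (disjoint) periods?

A, merged: 10:45 am-1:45 pm, 5:45 pm-11:15 pm.
B, merged: 8:00 am-12:00 pm, 2:45 pm-7:15 pm, 10:15 pm-11:00 pm.
A ∩ B = 10:45 am-12:00 pm, 5:45 pm-7:15 pm, 10:15 pm-11:00 pm.
That is 3 disjoint pieces.

3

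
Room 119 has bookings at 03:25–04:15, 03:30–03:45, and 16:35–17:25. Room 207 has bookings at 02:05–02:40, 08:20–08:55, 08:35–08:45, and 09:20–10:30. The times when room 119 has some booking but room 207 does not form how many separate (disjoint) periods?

Merge the first list: 03:25–04:15, 16:35–17:25.
Merge the second list: 02:05–02:40, 08:20–08:55, 09:20–10:30.
A \ B = 03:25–04:15, 16:35–17:25.
That is 2 disjoint pieces.

2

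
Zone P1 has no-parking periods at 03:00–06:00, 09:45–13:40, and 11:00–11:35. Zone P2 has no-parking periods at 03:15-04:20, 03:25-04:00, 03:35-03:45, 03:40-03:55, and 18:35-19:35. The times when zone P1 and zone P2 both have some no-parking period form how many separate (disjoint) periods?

A, merged: 03:00–06:00, 09:45–13:40.
B, merged: 03:15–04:20, 18:35–19:35.
A ∩ B = 03:15–04:20.
That is 1 disjoint piece.

1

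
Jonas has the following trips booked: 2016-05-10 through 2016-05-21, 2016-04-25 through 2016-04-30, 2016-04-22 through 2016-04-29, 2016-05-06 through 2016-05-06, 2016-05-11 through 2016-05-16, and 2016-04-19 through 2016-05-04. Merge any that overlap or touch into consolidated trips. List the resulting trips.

2016-04-19 through 2016-05-04, 2016-05-06 through 2016-05-06, 2016-05-10 through 2016-05-21

Sort by start: 2016-04-19 through 2016-05-04, 2016-04-22 through 2016-04-29, 2016-04-25 through 2016-04-30, 2016-05-06 through 2016-05-06, 2016-05-10 through 2016-05-21, 2016-05-11 through 2016-05-16.
2016-04-22 through 2016-04-29 overlaps/touches 2016-04-19 through 2016-05-04 → extend to 2016-04-19 through 2016-05-04.
2016-04-25 through 2016-04-30 overlaps/touches 2016-04-19 through 2016-05-04 → extend to 2016-04-19 through 2016-05-04.
2016-05-06 through 2016-05-06 is disjoint → start new block.
2016-05-10 through 2016-05-21 is disjoint → start new block.
2016-05-11 through 2016-05-16 overlaps/touches 2016-05-10 through 2016-05-21 → extend to 2016-05-10 through 2016-05-21.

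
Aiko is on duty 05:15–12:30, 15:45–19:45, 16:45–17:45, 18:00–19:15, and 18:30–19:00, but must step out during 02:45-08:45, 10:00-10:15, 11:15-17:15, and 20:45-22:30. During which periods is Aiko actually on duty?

Merge the first list: 05:15-12:30, 15:45-19:45.
05:15-12:30 with B removed leaves 08:45-10:00, 10:15-11:15.
15:45-19:45 with B removed leaves 17:15-19:45.

08:45-10:00, 10:15-11:15, 17:15-19:45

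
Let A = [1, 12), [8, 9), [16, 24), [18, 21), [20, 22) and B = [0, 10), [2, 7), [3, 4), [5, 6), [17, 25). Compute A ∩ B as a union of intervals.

Merge the first list: [1, 12), [16, 24).
Merge the second list: [0, 10), [17, 25).
[1, 12) meets the second set on [1, 10).
[16, 24) meets the second set on [17, 24).

[1, 10) ∪ [17, 24)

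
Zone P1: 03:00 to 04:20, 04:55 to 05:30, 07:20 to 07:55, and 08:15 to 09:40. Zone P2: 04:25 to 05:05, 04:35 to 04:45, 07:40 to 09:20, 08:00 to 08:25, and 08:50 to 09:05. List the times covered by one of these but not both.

Merge the second list: 04:25-05:05, 07:40-09:20.
A but not B: 03:00-04:20, 05:05-05:30, 07:20-07:40, 09:20-09:40.
B but not A: 04:25-04:55, 07:55-08:15.
Combining gives A △ B.

03:00-04:20, 04:25-04:55, 05:05-05:30, 07:20-07:40, 07:55-08:15, 09:20-09:40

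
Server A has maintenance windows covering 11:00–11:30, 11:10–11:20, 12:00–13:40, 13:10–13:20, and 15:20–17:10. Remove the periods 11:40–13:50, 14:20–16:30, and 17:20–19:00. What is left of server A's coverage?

11:00–11:30, 16:30–17:10

Merge the first list: 11:00–11:30, 12:00–13:40, 15:20–17:10.
11:00–11:30 is untouched.
12:00–13:40 lies entirely inside B → drops out.
15:20–17:10 with B removed leaves 16:30–17:10.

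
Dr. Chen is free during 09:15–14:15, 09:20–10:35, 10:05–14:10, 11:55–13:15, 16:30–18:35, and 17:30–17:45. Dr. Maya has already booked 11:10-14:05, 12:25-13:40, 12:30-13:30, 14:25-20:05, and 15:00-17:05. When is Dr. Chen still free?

09:15–11:10, 14:05–14:15

A, merged: 09:15–14:15, 16:30–18:35.
B, merged: 11:10–14:05, 14:25–20:05.
09:15–14:15 with B removed leaves 09:15–11:10, 14:05–14:15.
16:30–18:35 lies entirely inside B → drops out.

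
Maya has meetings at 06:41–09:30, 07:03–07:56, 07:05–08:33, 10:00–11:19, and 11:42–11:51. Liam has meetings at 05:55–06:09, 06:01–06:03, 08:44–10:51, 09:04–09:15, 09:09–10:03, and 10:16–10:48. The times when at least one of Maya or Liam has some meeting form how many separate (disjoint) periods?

3

Merge the first list: 06:41–09:30, 10:00–11:19, 11:42–11:51.
Merge the second list: 05:55–06:09, 08:44–10:51.
A ∪ B = 05:55–06:09, 06:41–11:19, 11:42–11:51.
That is 3 disjoint pieces.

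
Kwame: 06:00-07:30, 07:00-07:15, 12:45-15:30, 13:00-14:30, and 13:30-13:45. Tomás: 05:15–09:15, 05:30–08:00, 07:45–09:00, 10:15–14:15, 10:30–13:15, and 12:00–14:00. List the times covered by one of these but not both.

05:15–06:00, 07:30–09:15, 10:15–12:45, 14:15–15:30

First set merges to 06:00–07:30, 12:45–15:30.
Second set merges to 05:15–09:15, 10:15–14:15.
Only in the first: 14:15–15:30.
Only in the second: 05:15–06:00, 07:30–09:15, 10:15–12:45.
Together these are the periods covered by exactly one.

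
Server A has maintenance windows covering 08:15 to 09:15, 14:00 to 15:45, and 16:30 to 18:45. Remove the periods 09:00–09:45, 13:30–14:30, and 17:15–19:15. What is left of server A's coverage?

08:15–09:00, 14:30–15:45, 16:30–17:15

08:15–09:15 minus B → 08:15–09:00.
14:00–15:45 minus B → 14:30–15:45.
16:30–18:45 minus B → 16:30–17:15.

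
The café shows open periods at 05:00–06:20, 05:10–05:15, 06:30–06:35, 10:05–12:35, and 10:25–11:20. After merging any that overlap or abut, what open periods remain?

05:10–05:15 overlaps/touches 05:00–06:20 → extend to 05:00–06:20.
06:30–06:35 is disjoint → start new block.
10:05–12:35 is disjoint → start new block.
10:25–11:20 overlaps/touches 10:05–12:35 → extend to 10:05–12:35.

05:00–06:20, 06:30–06:35, 10:05–12:35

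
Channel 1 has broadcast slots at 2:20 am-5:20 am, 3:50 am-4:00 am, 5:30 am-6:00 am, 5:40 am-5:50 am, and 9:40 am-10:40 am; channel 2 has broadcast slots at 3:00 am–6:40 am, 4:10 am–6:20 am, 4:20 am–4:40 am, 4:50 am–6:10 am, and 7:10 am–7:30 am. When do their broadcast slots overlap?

First set merges to 2:20 am–5:20 am, 5:30 am–6:00 am, 9:40 am–10:40 am.
Second set merges to 3:00 am–6:40 am, 7:10 am–7:30 am.
2:20 am–5:20 am ∩ B → 3:00 am–5:20 am.
5:30 am–6:00 am ∩ B → 5:30 am–6:00 am.
9:40 am–10:40 am meets no B interval.

3:00 am–5:20 am, 5:30 am–6:00 am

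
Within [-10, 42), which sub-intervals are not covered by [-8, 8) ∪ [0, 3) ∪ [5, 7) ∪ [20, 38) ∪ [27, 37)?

[-10, -8) ∪ [8, 20) ∪ [38, 42)

Covered (merged): [-8, 8), [20, 38).
Gaps within [-10, 42): [-10, -8), [8, 20), [38, 42).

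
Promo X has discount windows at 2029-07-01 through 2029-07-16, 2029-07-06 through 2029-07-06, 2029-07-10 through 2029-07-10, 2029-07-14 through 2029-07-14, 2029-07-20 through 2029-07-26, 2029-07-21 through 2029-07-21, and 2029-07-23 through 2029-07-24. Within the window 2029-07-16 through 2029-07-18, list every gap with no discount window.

2029-07-17 through 2029-07-18

The merged coverage is 2029-07-01 through 2029-07-16, 2029-07-20 through 2029-07-26.
Uncovered inside 2029-07-16 through 2029-07-18: 2029-07-17 through 2029-07-18.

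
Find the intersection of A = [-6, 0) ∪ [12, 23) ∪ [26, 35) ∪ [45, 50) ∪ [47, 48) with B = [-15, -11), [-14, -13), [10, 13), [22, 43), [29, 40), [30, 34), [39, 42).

Merge the first list: [-6, 0), [12, 23), [26, 35), [45, 50).
Merge the second list: [-15, -11), [10, 13), [22, 43).
[-6, 0) falls entirely outside B.
[12, 23) overlaps B on [12, 13), [22, 23).
[26, 35) overlaps B on [26, 35).
[45, 50) falls entirely outside B.

[12, 13) ∪ [22, 23) ∪ [26, 35)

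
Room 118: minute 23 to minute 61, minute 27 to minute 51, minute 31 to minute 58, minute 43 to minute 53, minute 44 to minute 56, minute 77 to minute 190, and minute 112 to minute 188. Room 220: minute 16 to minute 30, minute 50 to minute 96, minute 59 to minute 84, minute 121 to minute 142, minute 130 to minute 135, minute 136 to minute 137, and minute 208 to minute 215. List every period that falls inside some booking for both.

Merge the first list: minute 23 to minute 61, minute 77 to minute 190.
Merge the second list: minute 16 to minute 30, minute 50 to minute 96, minute 121 to minute 142, minute 208 to minute 215.
minute 23 to minute 61 ∩ B → minute 23 to minute 30, minute 50 to minute 61.
minute 77 to minute 190 ∩ B → minute 77 to minute 96, minute 121 to minute 142.

minute 23 to minute 30, minute 50 to minute 61, minute 77 to minute 96, minute 121 to minute 142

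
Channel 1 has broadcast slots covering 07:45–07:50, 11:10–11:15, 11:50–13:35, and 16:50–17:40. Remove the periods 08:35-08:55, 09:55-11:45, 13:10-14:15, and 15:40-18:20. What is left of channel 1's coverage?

07:45–07:50: no B overlap → unchanged.
11:10–11:15: fully covered by B → removed.
11:50–13:35 minus B → 11:50–13:10.
16:50–17:40: fully covered by B → removed.

07:45–07:50, 11:50–13:10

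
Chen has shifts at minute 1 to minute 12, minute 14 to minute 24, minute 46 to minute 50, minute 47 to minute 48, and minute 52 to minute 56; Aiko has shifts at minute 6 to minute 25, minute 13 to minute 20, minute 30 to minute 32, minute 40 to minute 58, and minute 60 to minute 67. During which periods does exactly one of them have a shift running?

minute 1 to minute 6, minute 12 to minute 14, minute 24 to minute 25, minute 30 to minute 32, minute 40 to minute 46, minute 50 to minute 52, minute 56 to minute 58, minute 60 to minute 67

First set merges to minute 1 to minute 12, minute 14 to minute 24, minute 46 to minute 50, minute 52 to minute 56.
Second set merges to minute 6 to minute 25, minute 30 to minute 32, minute 40 to minute 58, minute 60 to minute 67.
A but not B: minute 1 to minute 6.
B but not A: minute 12 to minute 14, minute 24 to minute 25, minute 30 to minute 32, minute 40 to minute 46, minute 50 to minute 52, minute 56 to minute 58, minute 60 to minute 67.
Combining gives A △ B.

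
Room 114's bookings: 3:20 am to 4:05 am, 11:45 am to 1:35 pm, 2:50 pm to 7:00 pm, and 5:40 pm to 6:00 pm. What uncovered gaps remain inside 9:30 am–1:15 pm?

The merged coverage is 3:20 am-4:05 am, 11:45 am-1:35 pm, 2:50 pm-7:00 pm.
Uncovered inside 9:30 am-1:15 pm: 9:30 am-11:45 am.

9:30 am-11:45 am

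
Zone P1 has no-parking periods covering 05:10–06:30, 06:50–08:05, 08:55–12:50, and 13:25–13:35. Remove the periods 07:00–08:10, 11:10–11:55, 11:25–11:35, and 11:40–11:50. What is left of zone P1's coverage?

05:10–06:30, 06:50–07:00, 08:55–11:10, 11:55–12:50, 13:25–13:35

B, merged: 07:00–08:10, 11:10–11:55.
05:10–06:30: nothing removed.
06:50–08:05 \ B = 06:50–07:00.
08:55–12:50 \ B = 08:55–11:10, 11:55–12:50.
13:25–13:35: nothing removed.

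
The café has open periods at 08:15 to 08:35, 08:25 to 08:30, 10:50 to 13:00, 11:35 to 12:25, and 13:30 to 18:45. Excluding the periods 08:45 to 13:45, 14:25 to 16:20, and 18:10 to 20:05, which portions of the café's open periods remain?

A, merged: 08:15-08:35, 10:50-13:00, 13:30-18:45.
08:15-08:35: nothing removed.
10:50-13:00: entirely removed.
13:30-18:45 \ B = 13:45-14:25, 16:20-18:10.

08:15-08:35, 13:45-14:25, 16:20-18:10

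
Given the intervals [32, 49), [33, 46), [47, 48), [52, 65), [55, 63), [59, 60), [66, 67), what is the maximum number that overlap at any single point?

Sweep endpoints in order; track running count of active intervals.
Peak of 3 reached at 59.

3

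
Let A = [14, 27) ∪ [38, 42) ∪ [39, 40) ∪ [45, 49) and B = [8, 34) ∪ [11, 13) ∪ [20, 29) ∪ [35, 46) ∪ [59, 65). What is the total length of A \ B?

3

First set merges to [14, 27), [38, 42), [45, 49).
Second set merges to [8, 34), [35, 46), [59, 65).
A \ B = [46, 49).
Total: 3.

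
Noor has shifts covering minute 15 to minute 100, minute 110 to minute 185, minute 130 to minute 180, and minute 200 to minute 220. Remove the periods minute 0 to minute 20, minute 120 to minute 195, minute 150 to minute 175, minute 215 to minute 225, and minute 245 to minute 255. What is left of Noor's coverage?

minute 20 to minute 100, minute 110 to minute 120, minute 200 to minute 215

Merge the first list: minute 15 to minute 100, minute 110 to minute 185, minute 200 to minute 220.
Merge the second list: minute 0 to minute 20, minute 120 to minute 195, minute 215 to minute 225, minute 245 to minute 255.
minute 15 to minute 100 with B removed leaves minute 20 to minute 100.
minute 110 to minute 185 with B removed leaves minute 110 to minute 120.
minute 200 to minute 220 with B removed leaves minute 200 to minute 215.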